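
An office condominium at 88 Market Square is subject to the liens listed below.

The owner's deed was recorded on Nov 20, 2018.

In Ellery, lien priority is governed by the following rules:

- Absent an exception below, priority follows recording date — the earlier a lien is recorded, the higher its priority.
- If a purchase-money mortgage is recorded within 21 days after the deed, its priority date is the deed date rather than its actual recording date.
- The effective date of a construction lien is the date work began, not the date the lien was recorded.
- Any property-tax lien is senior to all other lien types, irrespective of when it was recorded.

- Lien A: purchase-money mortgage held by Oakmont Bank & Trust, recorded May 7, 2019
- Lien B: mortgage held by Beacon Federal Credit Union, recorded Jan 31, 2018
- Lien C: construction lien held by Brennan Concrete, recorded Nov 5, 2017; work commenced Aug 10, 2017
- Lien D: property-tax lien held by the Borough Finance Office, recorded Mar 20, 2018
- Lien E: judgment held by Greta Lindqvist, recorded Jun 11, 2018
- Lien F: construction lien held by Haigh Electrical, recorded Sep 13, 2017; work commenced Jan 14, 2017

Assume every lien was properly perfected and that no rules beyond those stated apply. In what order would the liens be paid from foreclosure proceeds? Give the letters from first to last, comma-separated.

D, F, C, B, E, A

First, effective dates: A was recorded 168 days after the deed, outside the 21-day window, so it keeps its recording date; C is treated as recorded Aug 10, 2017, the work-commencement date; F's effective date is Jan 14, 2017, when work began.
D, as a property-tax lien, has superpriority and ranks first.
Remaining liens by effective date: F (Jan 14, 2017), C (Aug 10, 2017), B (Jan 31, 2018), E (Jun 11, 2018), A (May 7, 2019).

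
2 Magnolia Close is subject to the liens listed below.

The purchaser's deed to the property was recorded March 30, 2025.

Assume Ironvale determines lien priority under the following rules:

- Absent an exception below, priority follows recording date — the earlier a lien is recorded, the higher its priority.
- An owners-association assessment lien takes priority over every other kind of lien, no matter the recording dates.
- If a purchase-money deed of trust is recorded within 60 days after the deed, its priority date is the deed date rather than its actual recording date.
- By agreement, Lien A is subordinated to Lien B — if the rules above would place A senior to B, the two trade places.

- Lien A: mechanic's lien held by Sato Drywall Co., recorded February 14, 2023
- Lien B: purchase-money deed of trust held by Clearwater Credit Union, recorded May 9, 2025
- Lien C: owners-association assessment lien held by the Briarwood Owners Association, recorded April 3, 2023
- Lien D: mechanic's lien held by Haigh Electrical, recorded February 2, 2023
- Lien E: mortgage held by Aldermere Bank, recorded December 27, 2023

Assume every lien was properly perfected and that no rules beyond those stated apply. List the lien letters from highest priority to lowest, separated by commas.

C, D, B, E, A

Effective dates after the stated exceptions: B was recorded within the 60-day window, so its effective date is the deed date March 30, 2025.
As an owners-association assessment lien, C is senior to every other lien.
Among the remaining liens, by effective date: D (February 2, 2023), A (February 14, 2023), E (December 27, 2023), B (March 30, 2025).
A is senior to B before the subordination, so the two trade places.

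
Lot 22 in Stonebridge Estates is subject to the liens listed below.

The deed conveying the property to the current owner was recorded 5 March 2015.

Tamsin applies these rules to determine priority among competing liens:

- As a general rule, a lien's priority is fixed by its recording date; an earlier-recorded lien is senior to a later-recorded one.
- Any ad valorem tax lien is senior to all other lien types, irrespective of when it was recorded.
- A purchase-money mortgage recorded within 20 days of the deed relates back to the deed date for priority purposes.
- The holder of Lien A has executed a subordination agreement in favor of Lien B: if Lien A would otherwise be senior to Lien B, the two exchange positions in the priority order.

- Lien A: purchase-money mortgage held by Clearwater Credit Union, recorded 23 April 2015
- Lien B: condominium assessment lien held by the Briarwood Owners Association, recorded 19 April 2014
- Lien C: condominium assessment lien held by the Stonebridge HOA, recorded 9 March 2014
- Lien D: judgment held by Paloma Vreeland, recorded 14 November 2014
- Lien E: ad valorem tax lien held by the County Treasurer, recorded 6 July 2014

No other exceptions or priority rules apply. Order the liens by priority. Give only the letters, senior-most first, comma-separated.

First, effective dates: A was recorded 49 days after the deed, outside the 20-day window, so it keeps its recording date.
As an ad valorem tax lien, E is senior to every other lien.
Remaining liens by effective date: C (9 March 2014), B (19 April 2014), D (14 November 2014), A (23 April 2015).
A already ranks below B; the subordination has no effect.

E, C, B, D, A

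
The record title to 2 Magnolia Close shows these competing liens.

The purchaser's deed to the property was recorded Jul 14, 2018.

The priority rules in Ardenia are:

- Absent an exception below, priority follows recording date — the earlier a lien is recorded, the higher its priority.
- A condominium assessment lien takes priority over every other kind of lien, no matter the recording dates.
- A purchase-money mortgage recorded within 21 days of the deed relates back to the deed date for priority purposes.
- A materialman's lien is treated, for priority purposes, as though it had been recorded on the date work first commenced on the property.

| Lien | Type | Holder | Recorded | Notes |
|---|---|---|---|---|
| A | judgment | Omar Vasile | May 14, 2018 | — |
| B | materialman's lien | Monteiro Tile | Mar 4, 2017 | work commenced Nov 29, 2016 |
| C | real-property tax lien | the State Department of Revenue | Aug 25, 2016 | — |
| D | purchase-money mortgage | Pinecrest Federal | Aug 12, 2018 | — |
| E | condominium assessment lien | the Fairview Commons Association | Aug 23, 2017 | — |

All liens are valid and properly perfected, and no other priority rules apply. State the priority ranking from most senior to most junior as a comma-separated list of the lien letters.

Effective dates after the stated exceptions: B's effective date is Nov 29, 2016, when work began; D was recorded 29 days after the deed, outside the 21-day window, so it keeps its recording date.
E, as a condominium assessment lien, has superpriority and ranks first.
Among the remaining liens, by effective date: C (Aug 25, 2016), B (Nov 29, 2016), A (May 14, 2018), D (Aug 12, 2018).

E, C, B, A, D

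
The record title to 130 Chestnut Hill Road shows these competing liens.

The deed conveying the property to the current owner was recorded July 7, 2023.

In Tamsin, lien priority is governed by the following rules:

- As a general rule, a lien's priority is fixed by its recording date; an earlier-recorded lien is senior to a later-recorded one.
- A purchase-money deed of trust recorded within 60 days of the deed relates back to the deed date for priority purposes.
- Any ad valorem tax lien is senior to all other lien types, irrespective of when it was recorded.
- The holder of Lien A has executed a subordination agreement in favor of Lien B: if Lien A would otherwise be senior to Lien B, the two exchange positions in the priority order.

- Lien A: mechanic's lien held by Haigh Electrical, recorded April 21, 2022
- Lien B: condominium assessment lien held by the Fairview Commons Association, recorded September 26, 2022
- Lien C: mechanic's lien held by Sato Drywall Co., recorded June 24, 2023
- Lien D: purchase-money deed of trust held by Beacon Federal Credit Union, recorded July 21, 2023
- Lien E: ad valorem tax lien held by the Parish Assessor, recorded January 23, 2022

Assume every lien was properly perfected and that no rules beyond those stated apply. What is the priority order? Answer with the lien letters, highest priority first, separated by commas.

E, B, A, C, D

Effective dates after the stated exceptions: D relates back to the deed date July 7, 2023.
E is an ad valorem tax lien, so it outranks all other liens regardless of date.
Remaining liens by effective date: A (April 21, 2022), B (September 26, 2022), C (June 24, 2023), D (July 7, 2023).
A would otherwise be senior to B, so under the subordination agreement A and B exchange positions.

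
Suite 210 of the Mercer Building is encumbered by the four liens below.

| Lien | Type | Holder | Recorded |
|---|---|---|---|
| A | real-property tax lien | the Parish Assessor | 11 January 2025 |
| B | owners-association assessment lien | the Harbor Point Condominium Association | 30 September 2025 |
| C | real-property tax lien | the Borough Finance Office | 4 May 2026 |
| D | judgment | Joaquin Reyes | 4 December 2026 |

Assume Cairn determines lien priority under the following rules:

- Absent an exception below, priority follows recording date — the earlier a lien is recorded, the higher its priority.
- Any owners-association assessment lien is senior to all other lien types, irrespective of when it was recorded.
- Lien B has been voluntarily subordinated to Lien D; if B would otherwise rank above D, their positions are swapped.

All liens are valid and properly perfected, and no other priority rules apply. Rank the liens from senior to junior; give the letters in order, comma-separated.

D, A, C, B

B is an owners-association assessment lien, so it outranks all other liens regardless of date.
Ordering the rest by effective date: A (11 January 2025), C (4 May 2026), D (4 December 2026).
The subordination applies — B was senior to D — so B and D swap.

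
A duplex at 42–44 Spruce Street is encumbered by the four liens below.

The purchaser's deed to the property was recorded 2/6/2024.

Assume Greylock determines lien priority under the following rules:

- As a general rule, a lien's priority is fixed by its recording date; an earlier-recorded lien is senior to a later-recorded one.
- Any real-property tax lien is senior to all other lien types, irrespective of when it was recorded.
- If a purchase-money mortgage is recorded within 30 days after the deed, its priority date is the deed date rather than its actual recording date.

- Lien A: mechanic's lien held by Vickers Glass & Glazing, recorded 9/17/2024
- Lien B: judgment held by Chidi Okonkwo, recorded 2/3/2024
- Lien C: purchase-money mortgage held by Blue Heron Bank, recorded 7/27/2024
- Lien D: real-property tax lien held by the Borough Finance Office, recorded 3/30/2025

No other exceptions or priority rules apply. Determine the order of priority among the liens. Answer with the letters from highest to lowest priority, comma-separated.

Effective dates after the stated exceptions: C missed the 30-day window (172 days after the deed), so its recording date stands.
D, as a real-property tax lien, has superpriority and ranks first.
The other liens, earliest effective date first: B (2/3/2024), C (7/27/2024), A (9/17/2024).

D, B, C, A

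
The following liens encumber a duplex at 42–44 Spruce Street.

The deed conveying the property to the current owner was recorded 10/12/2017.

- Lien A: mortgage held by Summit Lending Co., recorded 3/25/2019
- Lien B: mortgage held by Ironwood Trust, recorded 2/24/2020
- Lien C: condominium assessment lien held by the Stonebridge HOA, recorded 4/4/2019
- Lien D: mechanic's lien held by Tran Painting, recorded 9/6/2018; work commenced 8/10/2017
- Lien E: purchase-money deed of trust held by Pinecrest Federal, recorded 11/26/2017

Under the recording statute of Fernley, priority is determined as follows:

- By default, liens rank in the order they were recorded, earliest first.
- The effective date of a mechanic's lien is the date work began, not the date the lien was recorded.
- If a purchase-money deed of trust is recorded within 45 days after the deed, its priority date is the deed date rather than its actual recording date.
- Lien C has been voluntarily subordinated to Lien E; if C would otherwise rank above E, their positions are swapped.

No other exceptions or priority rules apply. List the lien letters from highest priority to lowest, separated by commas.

Adjusting effective dates: D is treated as recorded 8/10/2017, the work-commencement date; E was recorded within the 45-day window, so its effective date is the deed date 10/12/2017.
Sorted by effective date: D (8/10/2017), E (10/12/2017), A (3/25/2019), C (4/4/2019), B (2/24/2020).
Since C is not senior to E, the subordination leaves the order unchanged.

D, E, A, C, B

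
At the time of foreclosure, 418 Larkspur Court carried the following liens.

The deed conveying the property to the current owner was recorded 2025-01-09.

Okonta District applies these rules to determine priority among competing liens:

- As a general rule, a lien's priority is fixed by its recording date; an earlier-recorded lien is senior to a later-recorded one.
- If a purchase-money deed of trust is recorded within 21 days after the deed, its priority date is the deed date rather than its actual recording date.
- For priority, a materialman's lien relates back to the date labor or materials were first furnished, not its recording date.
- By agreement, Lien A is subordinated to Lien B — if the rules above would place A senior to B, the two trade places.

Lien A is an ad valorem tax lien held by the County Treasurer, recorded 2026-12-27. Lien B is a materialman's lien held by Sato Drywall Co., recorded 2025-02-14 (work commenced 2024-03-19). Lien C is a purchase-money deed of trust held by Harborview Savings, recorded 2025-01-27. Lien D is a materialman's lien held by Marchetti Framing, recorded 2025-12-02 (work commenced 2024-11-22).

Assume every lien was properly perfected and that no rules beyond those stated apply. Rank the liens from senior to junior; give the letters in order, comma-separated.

Effective dates after the stated exceptions: B's effective date is 2024-03-19, when work began; C was recorded within the 21-day window, so its effective date is the deed date 2025-01-09; D's effective date is 2024-11-22, when work began.
By effective date: B (2024-03-19), D (2024-11-22), C (2025-01-09), A (2026-12-27).
A already ranks below B; the subordination has no effect.

B, D, C, A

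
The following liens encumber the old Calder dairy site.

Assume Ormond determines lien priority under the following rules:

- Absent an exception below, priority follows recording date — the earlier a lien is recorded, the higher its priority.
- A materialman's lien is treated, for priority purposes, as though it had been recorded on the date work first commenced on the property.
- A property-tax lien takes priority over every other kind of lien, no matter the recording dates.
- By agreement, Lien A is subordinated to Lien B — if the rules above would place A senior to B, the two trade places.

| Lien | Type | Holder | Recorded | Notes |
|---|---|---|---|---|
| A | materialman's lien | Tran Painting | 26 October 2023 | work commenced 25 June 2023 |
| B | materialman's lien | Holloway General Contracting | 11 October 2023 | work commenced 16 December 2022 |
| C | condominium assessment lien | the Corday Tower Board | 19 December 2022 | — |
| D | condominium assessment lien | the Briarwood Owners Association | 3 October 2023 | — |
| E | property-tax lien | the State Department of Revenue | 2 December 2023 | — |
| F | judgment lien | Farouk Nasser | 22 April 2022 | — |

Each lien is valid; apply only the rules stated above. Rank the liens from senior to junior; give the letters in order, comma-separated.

First, effective dates: A relates back to 25 June 2023 (work commenced); B relates back to 16 December 2022 (work commenced).
E is a property-tax lien and takes priority over every other lien.
Ordering the rest by effective date: F (22 April 2022), B (16 December 2022), C (19 December 2022), A (25 June 2023), D (3 October 2023).
A already ranks below B; the subordination has no effect.

E, F, B, C, A, D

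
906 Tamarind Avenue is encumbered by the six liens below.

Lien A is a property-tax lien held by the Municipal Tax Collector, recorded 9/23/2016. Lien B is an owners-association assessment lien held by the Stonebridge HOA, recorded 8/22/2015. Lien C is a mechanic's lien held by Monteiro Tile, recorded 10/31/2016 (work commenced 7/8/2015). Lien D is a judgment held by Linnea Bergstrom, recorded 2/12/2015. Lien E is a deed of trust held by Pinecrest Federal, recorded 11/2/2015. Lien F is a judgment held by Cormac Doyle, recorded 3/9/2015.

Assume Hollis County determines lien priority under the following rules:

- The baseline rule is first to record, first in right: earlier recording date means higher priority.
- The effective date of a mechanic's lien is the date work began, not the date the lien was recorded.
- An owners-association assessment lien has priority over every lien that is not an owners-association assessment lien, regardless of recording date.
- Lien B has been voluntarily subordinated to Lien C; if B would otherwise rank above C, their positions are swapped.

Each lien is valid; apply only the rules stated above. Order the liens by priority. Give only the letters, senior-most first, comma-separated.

Effective dates after the stated exceptions: C is treated as recorded 7/8/2015, the work-commencement date.
B is an owners-association assessment lien, so it outranks all other liens regardless of date.
Ordering the rest by effective date: D (2/12/2015), F (3/9/2015), C (7/8/2015), E (11/2/2015), A (9/23/2016).
B would otherwise be senior to C, so under the subordination agreement B and C exchange positions.

C, D, F, B, E, A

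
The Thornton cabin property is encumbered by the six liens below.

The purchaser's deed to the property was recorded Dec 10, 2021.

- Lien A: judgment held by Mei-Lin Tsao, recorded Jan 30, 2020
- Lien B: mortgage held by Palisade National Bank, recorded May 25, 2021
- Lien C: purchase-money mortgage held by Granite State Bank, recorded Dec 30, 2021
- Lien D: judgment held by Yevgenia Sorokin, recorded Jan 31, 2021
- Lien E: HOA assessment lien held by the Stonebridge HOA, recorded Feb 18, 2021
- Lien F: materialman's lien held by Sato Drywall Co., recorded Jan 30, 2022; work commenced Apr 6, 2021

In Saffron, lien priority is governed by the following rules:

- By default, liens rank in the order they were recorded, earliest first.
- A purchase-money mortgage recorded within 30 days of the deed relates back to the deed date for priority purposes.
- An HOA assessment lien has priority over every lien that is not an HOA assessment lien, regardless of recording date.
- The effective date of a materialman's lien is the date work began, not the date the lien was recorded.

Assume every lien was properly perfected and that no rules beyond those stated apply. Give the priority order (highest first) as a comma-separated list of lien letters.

First, effective dates: C relates back to the deed date Dec 10, 2021; F is treated as recorded Apr 6, 2021, the work-commencement date.
E is an HOA assessment lien and takes priority over every other lien.
Ordering the rest by effective date: A (Jan 30, 2020), D (Jan 31, 2021), F (Apr 6, 2021), B (May 25, 2021), C (Dec 10, 2021).

E, A, D, F, B, C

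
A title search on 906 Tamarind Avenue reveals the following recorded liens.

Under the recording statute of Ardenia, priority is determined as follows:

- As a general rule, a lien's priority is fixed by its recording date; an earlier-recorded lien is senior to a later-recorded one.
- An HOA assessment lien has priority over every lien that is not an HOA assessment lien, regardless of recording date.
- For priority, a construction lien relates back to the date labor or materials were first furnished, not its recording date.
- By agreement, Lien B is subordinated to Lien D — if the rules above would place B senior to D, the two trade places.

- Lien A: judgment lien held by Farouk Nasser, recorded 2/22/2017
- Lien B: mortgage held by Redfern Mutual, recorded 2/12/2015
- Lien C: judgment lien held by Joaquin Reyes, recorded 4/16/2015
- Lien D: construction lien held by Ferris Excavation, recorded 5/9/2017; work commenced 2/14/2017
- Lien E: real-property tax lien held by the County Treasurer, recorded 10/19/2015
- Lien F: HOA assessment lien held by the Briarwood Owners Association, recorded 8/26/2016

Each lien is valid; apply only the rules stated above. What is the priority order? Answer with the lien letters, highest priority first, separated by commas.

F, D, C, E, B, A

Adjusting effective dates: D relates back to 2/14/2017 (work commenced).
F, as an HOA assessment lien, has superpriority and ranks first.
The other liens, earliest effective date first: B (2/12/2015), C (4/16/2015), E (10/19/2015), D (2/14/2017), A (2/22/2017).
The subordination applies — B was senior to D — so B and D swap.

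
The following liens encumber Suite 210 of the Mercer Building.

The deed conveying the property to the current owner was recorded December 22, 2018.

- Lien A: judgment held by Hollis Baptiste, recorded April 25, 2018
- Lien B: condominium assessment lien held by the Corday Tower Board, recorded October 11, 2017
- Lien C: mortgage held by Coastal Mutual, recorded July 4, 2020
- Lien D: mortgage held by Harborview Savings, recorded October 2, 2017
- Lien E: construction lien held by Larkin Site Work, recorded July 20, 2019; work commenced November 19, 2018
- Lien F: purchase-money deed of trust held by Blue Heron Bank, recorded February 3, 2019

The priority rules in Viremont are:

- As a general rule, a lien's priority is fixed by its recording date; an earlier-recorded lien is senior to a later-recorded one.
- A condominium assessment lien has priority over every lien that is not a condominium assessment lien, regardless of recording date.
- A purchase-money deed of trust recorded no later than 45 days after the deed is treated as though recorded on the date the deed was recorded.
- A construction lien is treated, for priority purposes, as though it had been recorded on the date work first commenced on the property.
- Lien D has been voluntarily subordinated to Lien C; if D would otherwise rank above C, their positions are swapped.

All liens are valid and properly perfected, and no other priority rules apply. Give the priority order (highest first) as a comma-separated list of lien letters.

Effective dates after the stated exceptions: E is treated as recorded November 19, 2018, the work-commencement date; F was recorded within the 45-day window, so its effective date is the deed date December 22, 2018.
B is a condominium assessment lien and takes priority over every other lien.
Remaining liens by effective date: D (October 2, 2017), A (April 25, 2018), E (November 19, 2018), F (December 22, 2018), C (July 4, 2020).
Because D would otherwise rank above C, the subordination swaps them.

B, C, A, E, F, D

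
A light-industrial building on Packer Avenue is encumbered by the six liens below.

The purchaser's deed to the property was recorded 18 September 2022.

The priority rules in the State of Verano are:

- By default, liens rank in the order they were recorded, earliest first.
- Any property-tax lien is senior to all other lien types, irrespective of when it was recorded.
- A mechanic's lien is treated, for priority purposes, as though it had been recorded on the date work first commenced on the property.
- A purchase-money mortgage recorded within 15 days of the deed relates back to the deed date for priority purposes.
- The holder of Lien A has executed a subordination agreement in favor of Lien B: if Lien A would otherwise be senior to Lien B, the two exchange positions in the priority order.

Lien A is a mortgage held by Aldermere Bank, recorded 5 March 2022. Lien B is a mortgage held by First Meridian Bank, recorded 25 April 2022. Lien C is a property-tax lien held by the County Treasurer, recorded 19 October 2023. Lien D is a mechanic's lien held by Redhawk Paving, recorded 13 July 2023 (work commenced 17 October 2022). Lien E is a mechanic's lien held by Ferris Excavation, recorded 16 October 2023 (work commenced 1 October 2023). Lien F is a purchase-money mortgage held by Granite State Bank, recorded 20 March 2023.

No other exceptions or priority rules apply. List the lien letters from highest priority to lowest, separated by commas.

First, effective dates: D relates back to 17 October 2022 (work commenced); E is treated as recorded 1 October 2023, the work-commencement date; F was recorded 183 days after the deed, outside the 15-day window, so it keeps its recording date.
C is a property-tax lien and takes priority over every other lien.
The other liens, earliest effective date first: A (5 March 2022), B (25 April 2022), D (17 October 2022), F (20 March 2023), E (1 October 2023).
The subordination applies — A was senior to B — so A and B swap.

C, B, A, D, F, E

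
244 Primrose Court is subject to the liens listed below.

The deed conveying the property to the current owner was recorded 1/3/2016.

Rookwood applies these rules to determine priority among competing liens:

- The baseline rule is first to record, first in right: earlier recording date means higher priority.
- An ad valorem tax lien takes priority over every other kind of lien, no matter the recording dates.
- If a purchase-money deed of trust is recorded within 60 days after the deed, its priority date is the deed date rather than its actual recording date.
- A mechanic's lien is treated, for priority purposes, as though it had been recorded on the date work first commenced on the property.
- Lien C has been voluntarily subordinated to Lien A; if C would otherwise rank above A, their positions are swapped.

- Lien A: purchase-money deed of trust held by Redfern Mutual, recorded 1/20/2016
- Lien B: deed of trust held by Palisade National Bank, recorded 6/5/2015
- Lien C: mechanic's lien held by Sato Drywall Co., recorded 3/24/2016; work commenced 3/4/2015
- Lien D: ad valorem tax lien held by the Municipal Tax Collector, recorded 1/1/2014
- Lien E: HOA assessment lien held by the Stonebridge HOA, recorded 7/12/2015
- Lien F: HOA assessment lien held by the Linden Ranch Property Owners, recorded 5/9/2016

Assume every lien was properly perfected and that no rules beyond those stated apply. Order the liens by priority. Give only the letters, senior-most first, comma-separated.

D, A, B, E, C, F

Effective dates after the stated exceptions: A relates back to the deed date 1/3/2016; C's effective date is 3/4/2015, when work began.
D is an ad valorem tax lien and takes priority over every other lien.
The other liens, earliest effective date first: C (3/4/2015), B (6/5/2015), E (7/12/2015), A (1/3/2016), F (5/9/2016).
C is senior to A before the subordination, so the two trade places.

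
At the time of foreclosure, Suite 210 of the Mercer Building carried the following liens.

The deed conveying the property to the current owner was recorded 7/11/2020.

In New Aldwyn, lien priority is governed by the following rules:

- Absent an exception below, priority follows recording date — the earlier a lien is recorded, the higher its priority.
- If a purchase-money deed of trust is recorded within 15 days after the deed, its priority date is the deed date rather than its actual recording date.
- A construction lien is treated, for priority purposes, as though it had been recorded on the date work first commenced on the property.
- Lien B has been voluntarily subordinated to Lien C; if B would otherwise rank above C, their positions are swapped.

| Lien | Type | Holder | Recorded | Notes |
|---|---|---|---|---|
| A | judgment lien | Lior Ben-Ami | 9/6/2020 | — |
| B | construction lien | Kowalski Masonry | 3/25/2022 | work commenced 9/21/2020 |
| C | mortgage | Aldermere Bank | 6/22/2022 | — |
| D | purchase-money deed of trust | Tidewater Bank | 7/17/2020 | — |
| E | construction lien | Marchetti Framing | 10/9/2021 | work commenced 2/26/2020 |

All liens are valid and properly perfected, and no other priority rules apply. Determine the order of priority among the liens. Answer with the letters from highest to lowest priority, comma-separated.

E, D, A, C, B

Effective dates: B is treated as recorded 9/21/2020, the work-commencement date; D was recorded within the 15-day window, so its effective date is the deed date 7/11/2020; E relates back to 2/26/2020 (work commenced).
By effective date: E (2/26/2020), D (7/11/2020), A (9/6/2020), B (9/21/2020), C (6/22/2022).
Because B would otherwise rank above C, the subordination swaps them.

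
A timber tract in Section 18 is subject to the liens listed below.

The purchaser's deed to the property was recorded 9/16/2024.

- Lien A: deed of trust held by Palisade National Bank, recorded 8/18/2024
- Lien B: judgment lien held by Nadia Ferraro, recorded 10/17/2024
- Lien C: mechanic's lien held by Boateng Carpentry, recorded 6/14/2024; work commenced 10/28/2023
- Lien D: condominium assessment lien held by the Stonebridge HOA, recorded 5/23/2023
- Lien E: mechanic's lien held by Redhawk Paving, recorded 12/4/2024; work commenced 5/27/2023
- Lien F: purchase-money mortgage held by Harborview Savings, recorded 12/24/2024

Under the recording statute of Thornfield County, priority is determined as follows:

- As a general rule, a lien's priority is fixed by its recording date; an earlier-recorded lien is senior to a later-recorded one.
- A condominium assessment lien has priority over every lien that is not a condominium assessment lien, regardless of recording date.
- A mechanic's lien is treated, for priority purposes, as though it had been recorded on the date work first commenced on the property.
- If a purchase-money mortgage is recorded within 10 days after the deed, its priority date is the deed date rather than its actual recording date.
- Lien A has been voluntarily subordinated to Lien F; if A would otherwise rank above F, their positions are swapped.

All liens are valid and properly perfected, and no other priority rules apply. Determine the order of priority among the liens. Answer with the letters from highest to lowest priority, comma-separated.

D, E, C, F, B, A

Effective dates after the stated exceptions: C relates back to 10/28/2023 (work commenced); E relates back to 5/27/2023 (work commenced); F was recorded 99 days after the deed, outside the 10-day window, so it keeps its recording date.
D is a condominium assessment lien and takes priority over every other lien.
Among the remaining liens, by effective date: E (5/27/2023), C (10/28/2023), A (8/18/2024), B (10/17/2024), F (12/24/2024).
Because A would otherwise rank above F, the subordination swaps them.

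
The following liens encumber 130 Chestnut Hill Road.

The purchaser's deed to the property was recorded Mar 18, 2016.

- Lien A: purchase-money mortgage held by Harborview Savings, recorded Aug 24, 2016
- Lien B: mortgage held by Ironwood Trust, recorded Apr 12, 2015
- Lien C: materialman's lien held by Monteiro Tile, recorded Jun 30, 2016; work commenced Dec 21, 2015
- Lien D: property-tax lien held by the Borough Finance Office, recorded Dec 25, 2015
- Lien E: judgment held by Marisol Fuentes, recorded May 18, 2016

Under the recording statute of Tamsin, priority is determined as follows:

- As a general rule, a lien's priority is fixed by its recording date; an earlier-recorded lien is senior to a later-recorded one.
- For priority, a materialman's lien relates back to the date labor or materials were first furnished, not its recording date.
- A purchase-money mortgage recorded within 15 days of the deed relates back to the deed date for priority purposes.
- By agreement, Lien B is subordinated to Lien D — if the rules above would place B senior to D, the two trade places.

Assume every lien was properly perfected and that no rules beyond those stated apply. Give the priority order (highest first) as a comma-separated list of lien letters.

Effective dates: A was recorded 159 days after the deed — beyond 15 days — so no relation-back applies; C relates back to Dec 21, 2015 (work commenced).
By effective date: B (Apr 12, 2015), C (Dec 21, 2015), D (Dec 25, 2015), E (May 18, 2016), A (Aug 24, 2016).
Because B would otherwise rank above D, the subordination swaps them.

D, C, B, E, A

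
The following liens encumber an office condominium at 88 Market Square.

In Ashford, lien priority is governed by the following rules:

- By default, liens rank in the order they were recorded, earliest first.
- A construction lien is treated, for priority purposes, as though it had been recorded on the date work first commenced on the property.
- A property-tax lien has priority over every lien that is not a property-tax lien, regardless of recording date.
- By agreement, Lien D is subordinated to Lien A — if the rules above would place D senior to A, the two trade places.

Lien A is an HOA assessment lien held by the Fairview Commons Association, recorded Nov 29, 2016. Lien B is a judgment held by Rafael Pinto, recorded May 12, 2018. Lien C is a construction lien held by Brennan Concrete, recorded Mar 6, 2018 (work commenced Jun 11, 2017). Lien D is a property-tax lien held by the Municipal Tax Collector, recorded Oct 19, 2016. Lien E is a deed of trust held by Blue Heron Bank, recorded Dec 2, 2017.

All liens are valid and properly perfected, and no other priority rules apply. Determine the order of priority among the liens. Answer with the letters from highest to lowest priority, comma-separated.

Effective dates: C is treated as recorded Jun 11, 2017, the work-commencement date.
D, as a property-tax lien, has superpriority and ranks first.
Remaining liens by effective date: A (Nov 29, 2016), C (Jun 11, 2017), E (Dec 2, 2017), B (May 12, 2018).
D would otherwise be senior to A, so under the subordination agreement D and A exchange positions.

A, D, C, E, B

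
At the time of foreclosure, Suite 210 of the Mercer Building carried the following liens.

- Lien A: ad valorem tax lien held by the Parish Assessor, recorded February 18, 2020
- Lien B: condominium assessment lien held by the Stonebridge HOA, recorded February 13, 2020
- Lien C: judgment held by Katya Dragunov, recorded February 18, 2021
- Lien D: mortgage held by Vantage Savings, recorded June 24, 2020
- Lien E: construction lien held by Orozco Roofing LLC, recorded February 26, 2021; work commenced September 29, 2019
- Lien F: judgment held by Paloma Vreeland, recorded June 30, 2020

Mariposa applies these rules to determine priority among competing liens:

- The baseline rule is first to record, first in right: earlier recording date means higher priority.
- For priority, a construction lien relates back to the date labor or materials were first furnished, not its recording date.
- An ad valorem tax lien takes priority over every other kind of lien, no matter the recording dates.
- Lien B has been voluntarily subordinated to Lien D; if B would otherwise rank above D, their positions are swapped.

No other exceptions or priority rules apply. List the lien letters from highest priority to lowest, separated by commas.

Effective dates after the stated exceptions: E relates back to September 29, 2019 (work commenced).
A, as an ad valorem tax lien, has superpriority and ranks first.
Remaining liens by effective date: E (September 29, 2019), B (February 13, 2020), D (June 24, 2020), F (June 30, 2020), C (February 18, 2021).
Because B would otherwise rank above D, the subordination swaps them.

A, E, D, B, F, C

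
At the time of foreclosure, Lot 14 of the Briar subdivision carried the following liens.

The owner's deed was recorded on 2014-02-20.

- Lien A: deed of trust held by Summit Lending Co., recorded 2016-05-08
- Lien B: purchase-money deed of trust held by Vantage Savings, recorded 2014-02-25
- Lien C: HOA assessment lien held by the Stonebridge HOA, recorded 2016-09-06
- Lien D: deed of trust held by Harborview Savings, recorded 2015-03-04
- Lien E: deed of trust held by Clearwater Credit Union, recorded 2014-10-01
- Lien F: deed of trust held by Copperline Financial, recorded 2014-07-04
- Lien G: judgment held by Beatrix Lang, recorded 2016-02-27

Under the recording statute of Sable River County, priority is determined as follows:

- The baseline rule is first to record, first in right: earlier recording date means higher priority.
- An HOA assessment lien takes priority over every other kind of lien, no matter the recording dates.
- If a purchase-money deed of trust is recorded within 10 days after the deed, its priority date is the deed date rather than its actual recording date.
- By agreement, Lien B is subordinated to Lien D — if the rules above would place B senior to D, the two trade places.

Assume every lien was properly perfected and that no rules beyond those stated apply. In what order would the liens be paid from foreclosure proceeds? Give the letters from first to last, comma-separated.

Effective dates: B was recorded within the 10-day window, so its effective date is the deed date 2014-02-20.
C is an HOA assessment lien, so it outranks all other liens regardless of date.
The other liens, earliest effective date first: B (2014-02-20), F (2014-07-04), E (2014-10-01), D (2015-03-04), G (2016-02-27), A (2016-05-08).
The subordination applies — B was senior to D — so B and D swap.

C, D, F, E, B, G, A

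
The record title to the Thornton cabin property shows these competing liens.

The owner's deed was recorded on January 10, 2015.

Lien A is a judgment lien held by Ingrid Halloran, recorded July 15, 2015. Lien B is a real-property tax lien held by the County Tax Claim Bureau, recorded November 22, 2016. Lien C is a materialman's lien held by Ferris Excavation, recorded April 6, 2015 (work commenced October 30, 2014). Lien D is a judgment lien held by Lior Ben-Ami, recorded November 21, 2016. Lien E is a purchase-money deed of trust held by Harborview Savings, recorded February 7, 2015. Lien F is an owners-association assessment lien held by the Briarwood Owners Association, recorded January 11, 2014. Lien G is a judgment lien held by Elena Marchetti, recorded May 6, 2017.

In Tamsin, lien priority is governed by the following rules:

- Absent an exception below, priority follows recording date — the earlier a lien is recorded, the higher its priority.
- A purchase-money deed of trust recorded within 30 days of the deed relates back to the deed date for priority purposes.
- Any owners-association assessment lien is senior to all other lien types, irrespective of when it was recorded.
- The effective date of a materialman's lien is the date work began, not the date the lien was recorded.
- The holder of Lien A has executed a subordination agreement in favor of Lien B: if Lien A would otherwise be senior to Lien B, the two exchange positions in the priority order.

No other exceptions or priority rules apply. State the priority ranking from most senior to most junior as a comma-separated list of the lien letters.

Effective dates: C relates back to October 30, 2014 (work commenced); E's effective date is the deed date, January 10, 2015.
F is an owners-association assessment lien and takes priority over every other lien.
The other liens, earliest effective date first: C (October 30, 2014), E (January 10, 2015), A (July 15, 2015), D (November 21, 2016), B (November 22, 2016), G (May 6, 2017).
Because A would otherwise rank above B, the subordination swaps them.

F, C, E, B, D, A, G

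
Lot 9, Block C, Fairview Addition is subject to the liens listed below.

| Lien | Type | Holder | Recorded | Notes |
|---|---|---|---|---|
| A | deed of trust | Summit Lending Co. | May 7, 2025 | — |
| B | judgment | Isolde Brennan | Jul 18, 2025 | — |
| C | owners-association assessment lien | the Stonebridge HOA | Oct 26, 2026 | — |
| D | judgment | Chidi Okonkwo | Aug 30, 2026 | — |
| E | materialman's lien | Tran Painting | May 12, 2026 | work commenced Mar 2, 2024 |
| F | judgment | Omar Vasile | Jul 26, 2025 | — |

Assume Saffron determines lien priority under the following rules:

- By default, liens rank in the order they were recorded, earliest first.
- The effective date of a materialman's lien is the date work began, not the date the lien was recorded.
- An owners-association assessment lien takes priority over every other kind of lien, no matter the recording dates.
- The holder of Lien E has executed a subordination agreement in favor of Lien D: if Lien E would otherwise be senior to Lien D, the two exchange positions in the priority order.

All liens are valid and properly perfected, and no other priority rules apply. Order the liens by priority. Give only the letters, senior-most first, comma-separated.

Adjusting effective dates: E's effective date is Mar 2, 2024, when work began.
C, as an owners-association assessment lien, has superpriority and ranks first.
Remaining liens by effective date: E (Mar 2, 2024), A (May 7, 2025), B (Jul 18, 2025), F (Jul 26, 2025), D (Aug 30, 2026).
The subordination applies — E was senior to D — so E and D swap.

C, D, A, B, F, E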